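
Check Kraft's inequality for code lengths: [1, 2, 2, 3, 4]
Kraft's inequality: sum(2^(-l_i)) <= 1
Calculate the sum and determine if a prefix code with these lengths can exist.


Sum = 2^(-1) + 2^(-2) + 2^(-2) + 2^(-3) + 2^(-4)
    = 0.5 + 0.25 + 0.25 + 0.125 + 0.0625
    = 19/16 = 1.1875
Since 1.1875 > 1, Kraft's inequality is NOT satisfied.
A prefix code with these lengths CANNOT exist.

Kraft sum = 1.1875. Not satisfied.


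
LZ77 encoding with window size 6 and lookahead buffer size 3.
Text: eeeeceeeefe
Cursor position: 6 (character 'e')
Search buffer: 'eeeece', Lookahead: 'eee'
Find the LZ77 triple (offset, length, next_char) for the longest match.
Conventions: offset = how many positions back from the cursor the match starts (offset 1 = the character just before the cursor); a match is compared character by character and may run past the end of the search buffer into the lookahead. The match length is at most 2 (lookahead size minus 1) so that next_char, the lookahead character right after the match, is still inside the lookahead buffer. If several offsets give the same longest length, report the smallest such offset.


Try each offset into the search buffer:
  offset=1 (pos 5, char 'e'): match length 2
  offset=2 (pos 4, char 'c'): match length 0
  offset=3 (pos 3, char 'e'): match length 1
  offset=4 (pos 2, char 'e'): match length 2
  offset=5 (pos 1, char 'e'): match length 2
  offset=6 (pos 0, char 'e'): match length 2
Longest match has length 2, found at offsets 1, 4, 5, 6; take the smallest, offset 1.
next_char = character at position 6 + 2 = 8 -> 'e'

Best match: offset=1, length=2 (matching 'ee' starting at position 5)
LZ77 triple: (1, 2, 'e')


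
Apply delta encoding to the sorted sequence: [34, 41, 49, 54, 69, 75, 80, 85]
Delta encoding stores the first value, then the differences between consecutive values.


First value: 34
Deltas:
  41 - 34 = 7
  49 - 41 = 8
  54 - 49 = 5
  69 - 54 = 15
  75 - 69 = 6
  80 - 75 = 5
  85 - 80 = 5


Delta encoded: [34, 7, 8, 5, 15, 6, 5, 5]


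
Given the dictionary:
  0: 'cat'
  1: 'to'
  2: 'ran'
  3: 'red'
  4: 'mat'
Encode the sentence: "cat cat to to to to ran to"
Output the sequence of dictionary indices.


Look up each word in the dictionary:
  'cat' -> 0
  'cat' -> 0
  'to' -> 1
  'to' -> 1
  'to' -> 1
  'to' -> 1
  'ran' -> 2
  'to' -> 1

Encoded: [0, 0, 1, 1, 1, 1, 2, 1]


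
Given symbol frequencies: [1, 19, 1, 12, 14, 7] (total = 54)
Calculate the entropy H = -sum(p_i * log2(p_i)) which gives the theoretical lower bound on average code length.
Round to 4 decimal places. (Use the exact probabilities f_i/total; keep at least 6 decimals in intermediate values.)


Per-symbol terms -p_i * log2(p_i) with p_i = f_i/54:
  p = 1/54 = 0.018519: log2(p) = -5.754888, -p*log2(p) = 0.106572
  p = 19/54 = 0.351852: log2(p) = -1.506960, -p*log2(p) = 0.530227
  p = 1/54 = 0.018519: log2(p) = -5.754888, -p*log2(p) = 0.106572
  p = 12/54 = 0.222222: log2(p) = -2.169925, -p*log2(p) = 0.482206
  p = 14/54 = 0.259259: log2(p) = -1.947533, -p*log2(p) = 0.504916
  p = 7/54 = 0.129630: log2(p) = -2.947533, -p*log2(p) = 0.382088
H = 0.106572 + 0.530227 + 0.106572 + 0.482206 + 0.504916 + 0.382088 = 2.112581

H = 2.1126 bits/symbol


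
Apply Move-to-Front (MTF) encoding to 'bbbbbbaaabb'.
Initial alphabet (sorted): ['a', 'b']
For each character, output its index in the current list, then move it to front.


MTF encoding:
'b': index 1 in ['a', 'b'] -> ['b', 'a']
'b': index 0 in ['b', 'a'] -> ['b', 'a']
'b': index 0 in ['b', 'a'] -> ['b', 'a']
'b': index 0 in ['b', 'a'] -> ['b', 'a']
'b': index 0 in ['b', 'a'] -> ['b', 'a']
'b': index 0 in ['b', 'a'] -> ['b', 'a']
'a': index 1 in ['b', 'a'] -> ['a', 'b']
'a': index 0 in ['a', 'b'] -> ['a', 'b']
'a': index 0 in ['a', 'b'] -> ['a', 'b']
'b': index 1 in ['a', 'b'] -> ['b', 'a']
'b': index 0 in ['b', 'a'] -> ['b', 'a']


Output: [1, 0, 0, 0, 0, 0, 1, 0, 0, 1, 0]


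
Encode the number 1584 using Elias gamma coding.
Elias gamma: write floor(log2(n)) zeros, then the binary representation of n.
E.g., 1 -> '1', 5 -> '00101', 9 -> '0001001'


num_bits = floor(log2(1584)) + 1 = 11
leading_zeros = num_bits - 1 = 10
binary(1584) = 11000110000

Elias gamma(1584) = '0000000000' + '11000110000' = 000000000011000110000 (21 bits)


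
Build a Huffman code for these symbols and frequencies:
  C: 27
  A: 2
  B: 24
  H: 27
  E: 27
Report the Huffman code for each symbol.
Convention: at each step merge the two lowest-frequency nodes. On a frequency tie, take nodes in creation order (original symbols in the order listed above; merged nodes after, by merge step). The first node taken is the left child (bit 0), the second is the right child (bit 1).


Huffman tree construction:
Step 1: Merge A(2) + B(24) = 26
Step 2: Merge (A+B)(26) + C(27) = 53
Step 3: Merge H(27) + E(27) = 54
Step 4: Merge ((A+B)+C)(53) + (H+E)(54) = 107
Read each symbol's code off the tree from the root (left child = 0, right child = 1).

Codes:
  C: 01 (length 2)
  A: 000 (length 3)
  B: 001 (length 3)
  H: 10 (length 2)
  E: 11 (length 2)
Average code length: 240/107 = 2.2430 bits/symbol


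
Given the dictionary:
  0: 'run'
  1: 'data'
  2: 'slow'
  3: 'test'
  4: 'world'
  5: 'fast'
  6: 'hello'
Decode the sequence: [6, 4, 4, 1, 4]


Look up each index in the dictionary:
  6 -> 'hello'
  4 -> 'world'
  4 -> 'world'
  1 -> 'data'
  4 -> 'world'

Decoded: "hello world world data world"


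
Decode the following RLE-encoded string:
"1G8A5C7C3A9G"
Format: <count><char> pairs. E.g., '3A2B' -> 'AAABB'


Expanding each <count><char> pair:
  1G -> 'G'
  8A -> 'AAAAAAAA'
  5C -> 'CCCCC'
  7C -> 'CCCCCCC'
  3A -> 'AAA'
  9G -> 'GGGGGGGGG'

Decoded = GAAAAAAAACCCCCCCCCCCCAAAGGGGGGGGG


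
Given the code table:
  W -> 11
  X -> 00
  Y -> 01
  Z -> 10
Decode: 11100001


Decoding:
11 -> W
10 -> Z
00 -> X
01 -> Y


Result: WZXY


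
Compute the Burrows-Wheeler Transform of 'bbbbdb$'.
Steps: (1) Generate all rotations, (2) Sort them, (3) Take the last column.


Rotations (sorted):
  0: $bbbbdb -> last char: b
  1: b$bbbbd -> last char: d
  2: bbbbdb$ -> last char: $
  3: bbbdb$b -> last char: b
  4: bbdb$bb -> last char: b
  5: bdb$bbb -> last char: b
  6: db$bbbb -> last char: b


BWT = bd$bbbb


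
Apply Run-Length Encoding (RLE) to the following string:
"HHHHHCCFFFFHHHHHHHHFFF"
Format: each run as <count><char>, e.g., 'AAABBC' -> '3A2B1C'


Scanning runs left to right:
  i=0: run of 'H' x 5 -> '5H'
  i=5: run of 'C' x 2 -> '2C'
  i=7: run of 'F' x 4 -> '4F'
  i=11: run of 'H' x 8 -> '8H'
  i=19: run of 'F' x 3 -> '3F'

RLE = 5H2C4F8H3F


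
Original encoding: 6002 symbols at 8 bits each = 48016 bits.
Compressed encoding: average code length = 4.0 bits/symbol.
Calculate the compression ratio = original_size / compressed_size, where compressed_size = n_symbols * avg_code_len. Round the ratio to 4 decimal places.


original_size = n_symbols * orig_bits = 6002 * 8 = 48016 bits
compressed_size = n_symbols * avg_code_len = 6002 * 4.0 = 24008.0 bits
ratio = original_size / compressed_size = 48016 / 24008.0 = 2.0

Compression ratio = 2.0


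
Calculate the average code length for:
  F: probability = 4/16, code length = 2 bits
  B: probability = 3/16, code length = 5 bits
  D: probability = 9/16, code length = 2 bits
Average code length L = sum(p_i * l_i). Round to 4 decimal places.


Weighted contributions p_i * l_i:
  F: (4/16) * 2 = 8/16
  B: (3/16) * 5 = 15/16
  D: (9/16) * 2 = 18/16
Sum = (8 + 15 + 18)/16 = 41/16

L = 41/16 = 2.5625 bits/symbol


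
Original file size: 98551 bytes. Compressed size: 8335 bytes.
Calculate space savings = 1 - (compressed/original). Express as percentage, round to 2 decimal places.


ratio = compressed/original = 8335/98551 = 0.084575
savings = 1 - ratio = 1 - 0.084575 = 0.915425
as a percentage: 0.915425 * 100 = 91.54%

Space savings = 1 - 8335/98551 = 91.54%


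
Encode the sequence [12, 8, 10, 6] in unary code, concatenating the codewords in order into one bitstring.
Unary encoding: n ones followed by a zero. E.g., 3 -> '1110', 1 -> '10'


Encode each number as n ones followed by a terminating 0:
  12 -> 1111111111110 (13 bits)
  8 -> 111111110 (9 bits)
  10 -> 11111111110 (11 bits)
  6 -> 1111110 (7 bits)
Total length = 13 + 9 + 11 + 7 = 40 bits.

Unary([12, 8, 10, 6]) = 1111111111110111111110111111111101111110 (40 bits)


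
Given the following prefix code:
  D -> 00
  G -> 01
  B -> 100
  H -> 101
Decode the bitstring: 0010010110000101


Decoding step by step:
Bits 00 -> D
Bits 100 -> B
Bits 101 -> H
Bits 100 -> B
Bits 00 -> D
Bits 101 -> H


Decoded message: DBHBDH


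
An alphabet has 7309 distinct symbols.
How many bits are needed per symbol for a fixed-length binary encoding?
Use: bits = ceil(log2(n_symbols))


log2(7309) = 12.8355
Bracket: 2^12 = 4096 < 7309 <= 2^13 = 8192
So ceil(log2(7309)) = 13

bits = ceil(log2(7309)) = ceil(12.8355) = 13 bits


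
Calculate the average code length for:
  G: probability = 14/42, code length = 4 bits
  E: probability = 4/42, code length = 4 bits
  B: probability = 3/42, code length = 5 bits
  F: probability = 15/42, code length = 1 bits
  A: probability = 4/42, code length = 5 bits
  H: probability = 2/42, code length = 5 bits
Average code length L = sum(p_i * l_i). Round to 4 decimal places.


Weighted contributions p_i * l_i:
  G: (14/42) * 4 = 56/42
  E: (4/42) * 4 = 16/42
  B: (3/42) * 5 = 15/42
  F: (15/42) * 1 = 15/42
  A: (4/42) * 5 = 20/42
  H: (2/42) * 5 = 10/42
Sum = (56 + 16 + 15 + 15 + 20 + 10)/42 = 132/42

L = 132/42 = 3.1429 bits/symbol


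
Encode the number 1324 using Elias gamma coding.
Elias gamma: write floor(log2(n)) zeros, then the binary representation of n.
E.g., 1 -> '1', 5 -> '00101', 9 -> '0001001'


num_bits = floor(log2(1324)) + 1 = 11
leading_zeros = num_bits - 1 = 10
binary(1324) = 10100101100

Elias gamma(1324) = '0000000000' + '10100101100' = 000000000010100101100 (21 bits)


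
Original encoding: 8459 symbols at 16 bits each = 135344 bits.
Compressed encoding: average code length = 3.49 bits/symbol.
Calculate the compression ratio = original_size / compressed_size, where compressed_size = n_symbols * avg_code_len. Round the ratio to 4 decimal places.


original_size = n_symbols * orig_bits = 8459 * 16 = 135344 bits
compressed_size = n_symbols * avg_code_len = 8459 * 3.49 = 29521.91 bits
ratio = original_size / compressed_size = 135344 / 29521.91 = 4.5845

Compression ratio = 4.5845


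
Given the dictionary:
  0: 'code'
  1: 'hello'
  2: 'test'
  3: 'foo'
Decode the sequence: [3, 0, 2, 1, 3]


Look up each index in the dictionary:
  3 -> 'foo'
  0 -> 'code'
  2 -> 'test'
  1 -> 'hello'
  3 -> 'foo'

Decoded: "foo code test hello foo"


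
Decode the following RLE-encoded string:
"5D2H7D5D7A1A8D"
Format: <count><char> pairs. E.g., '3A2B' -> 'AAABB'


Expanding each <count><char> pair:
  5D -> 'DDDDD'
  2H -> 'HH'
  7D -> 'DDDDDDD'
  5D -> 'DDDDD'
  7A -> 'AAAAAAA'
  1A -> 'A'
  8D -> 'DDDDDDDD'

Decoded = DDDDDHHDDDDDDDDDDDDAAAAAAAADDDDDDDD


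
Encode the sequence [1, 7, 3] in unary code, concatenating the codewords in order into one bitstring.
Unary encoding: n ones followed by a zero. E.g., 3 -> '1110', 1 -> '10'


Encode each number as n ones followed by a terminating 0:
  1 -> 10 (2 bits)
  7 -> 11111110 (8 bits)
  3 -> 1110 (4 bits)
Total length = 2 + 8 + 4 = 14 bits.

Unary([1, 7, 3]) = 10111111101110 (14 bits)


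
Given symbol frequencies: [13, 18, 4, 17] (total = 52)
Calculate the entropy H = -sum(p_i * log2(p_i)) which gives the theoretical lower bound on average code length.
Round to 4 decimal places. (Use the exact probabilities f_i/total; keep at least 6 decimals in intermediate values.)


Per-symbol terms -p_i * log2(p_i) with p_i = f_i/52:
  p = 13/52 = 0.250000: log2(p) = -2.000000, -p*log2(p) = 0.500000
  p = 18/52 = 0.346154: log2(p) = -1.530515, -p*log2(p) = 0.529794
  p = 4/52 = 0.076923: log2(p) = -3.700440, -p*log2(p) = 0.284649
  p = 17/52 = 0.326923: log2(p) = -1.612977, -p*log2(p) = 0.527319
H = 0.500000 + 0.529794 + 0.284649 + 0.527319 = 1.841762

H = 1.8418 bits/symbol


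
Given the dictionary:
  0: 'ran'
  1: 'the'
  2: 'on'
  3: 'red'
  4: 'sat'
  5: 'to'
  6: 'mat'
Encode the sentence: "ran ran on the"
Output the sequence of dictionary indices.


Look up each word in the dictionary:
  'ran' -> 0
  'ran' -> 0
  'on' -> 2
  'the' -> 1

Encoded: [0, 0, 2, 1]


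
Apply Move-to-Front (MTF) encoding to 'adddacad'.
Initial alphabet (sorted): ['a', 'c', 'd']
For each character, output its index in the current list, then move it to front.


MTF encoding:
'a': index 0 in ['a', 'c', 'd'] -> ['a', 'c', 'd']
'd': index 2 in ['a', 'c', 'd'] -> ['d', 'a', 'c']
'd': index 0 in ['d', 'a', 'c'] -> ['d', 'a', 'c']
'd': index 0 in ['d', 'a', 'c'] -> ['d', 'a', 'c']
'a': index 1 in ['d', 'a', 'c'] -> ['a', 'd', 'c']
'c': index 2 in ['a', 'd', 'c'] -> ['c', 'a', 'd']
'a': index 1 in ['c', 'a', 'd'] -> ['a', 'c', 'd']
'd': index 2 in ['a', 'c', 'd'] -> ['d', 'a', 'c']


Output: [0, 2, 0, 0, 1, 2, 1, 2]


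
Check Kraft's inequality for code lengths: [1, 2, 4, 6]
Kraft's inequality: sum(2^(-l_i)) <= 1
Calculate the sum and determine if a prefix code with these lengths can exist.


Sum = 2^(-1) + 2^(-2) + 2^(-4) + 2^(-6)
    = 0.5 + 0.25 + 0.0625 + 0.015625
    = 53/64 = 0.828125
Since 0.828125 <= 1, Kraft's inequality IS satisfied.
A prefix code with these lengths CAN exist.

Kraft sum = 0.828125. Satisfied.


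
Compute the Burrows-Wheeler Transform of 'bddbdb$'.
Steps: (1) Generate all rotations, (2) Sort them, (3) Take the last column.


Rotations (sorted):
  0: $bddbdb -> last char: b
  1: b$bddbd -> last char: d
  2: bdb$bdd -> last char: d
  3: bddbdb$ -> last char: $
  4: db$bddb -> last char: b
  5: dbdb$bd -> last char: d
  6: ddbdb$b -> last char: b


BWT = bdd$bdb


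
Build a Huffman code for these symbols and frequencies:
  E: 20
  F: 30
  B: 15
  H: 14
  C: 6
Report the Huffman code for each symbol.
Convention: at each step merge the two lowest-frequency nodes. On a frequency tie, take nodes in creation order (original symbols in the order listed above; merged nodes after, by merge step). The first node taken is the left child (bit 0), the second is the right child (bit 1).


Huffman tree construction:
Step 1: Merge C(6) + H(14) = 20
Step 2: Merge B(15) + E(20) = 35
Step 3: Merge (C+H)(20) + F(30) = 50
Step 4: Merge (B+E)(35) + ((C+H)+F)(50) = 85
Read each symbol's code off the tree from the root (left child = 0, right child = 1).

Codes:
  E: 01 (length 2)
  F: 11 (length 2)
  B: 00 (length 2)
  H: 101 (length 3)
  C: 100 (length 3)
Average code length: 190/85 = 2.2353 bits/symbol


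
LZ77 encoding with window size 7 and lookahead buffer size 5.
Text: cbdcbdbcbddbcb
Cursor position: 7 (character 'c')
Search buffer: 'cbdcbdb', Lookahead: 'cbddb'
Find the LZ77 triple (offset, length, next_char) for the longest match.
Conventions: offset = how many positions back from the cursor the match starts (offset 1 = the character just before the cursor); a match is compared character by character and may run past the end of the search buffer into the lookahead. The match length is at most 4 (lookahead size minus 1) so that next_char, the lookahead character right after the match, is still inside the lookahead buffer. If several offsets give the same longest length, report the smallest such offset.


Try each offset into the search buffer:
  offset=1 (pos 6, char 'b'): match length 0
  offset=2 (pos 5, char 'd'): match length 0
  offset=3 (pos 4, char 'b'): match length 0
  offset=4 (pos 3, char 'c'): match length 3
  offset=5 (pos 2, char 'd'): match length 0
  offset=6 (pos 1, char 'b'): match length 0
  offset=7 (pos 0, char 'c'): match length 3
Longest match has length 3, found at offsets 4, 7; take the smallest, offset 4.
next_char = character at position 7 + 3 = 10 -> 'd'

Best match: offset=4, length=3 (matching 'cbd' starting at position 3)
LZ77 triple: (4, 3, 'd')


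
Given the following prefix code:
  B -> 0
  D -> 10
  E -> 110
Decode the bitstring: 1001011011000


Decoding step by step:
Bits 10 -> D
Bits 0 -> B
Bits 10 -> D
Bits 110 -> E
Bits 110 -> E
Bits 0 -> B
Bits 0 -> B


Decoded message: DBDEEBB


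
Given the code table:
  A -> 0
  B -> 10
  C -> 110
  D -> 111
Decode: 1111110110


Decoding:
111 -> D
111 -> D
0 -> A
110 -> C


Result: DDAC


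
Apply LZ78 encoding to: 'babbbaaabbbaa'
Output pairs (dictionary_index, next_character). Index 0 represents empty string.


LZ78 encoding steps:
Dictionary: {0: ''}
Step 1: w='' (idx 0), next='b' -> output (0, 'b'), add 'b' as idx 1
Step 2: w='' (idx 0), next='a' -> output (0, 'a'), add 'a' as idx 2
Step 3: w='b' (idx 1), next='b' -> output (1, 'b'), add 'bb' as idx 3
Step 4: w='b' (idx 1), next='a' -> output (1, 'a'), add 'ba' as idx 4
Step 5: w='a' (idx 2), next='a' -> output (2, 'a'), add 'aa' as idx 5
Step 6: w='bb' (idx 3), next='b' -> output (3, 'b'), add 'bbb' as idx 6
Step 7: w='aa' (idx 5), end of input -> output (5, '')


Encoded: [(0, 'b'), (0, 'a'), (1, 'b'), (1, 'a'), (2, 'a'), (3, 'b'), (5, '')]


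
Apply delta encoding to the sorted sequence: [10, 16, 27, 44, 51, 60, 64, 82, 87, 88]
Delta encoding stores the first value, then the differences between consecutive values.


First value: 10
Deltas:
  16 - 10 = 6
  27 - 16 = 11
  44 - 27 = 17
  51 - 44 = 7
  60 - 51 = 9
  64 - 60 = 4
  82 - 64 = 18
  87 - 82 = 5
  88 - 87 = 1


Delta encoded: [10, 6, 11, 17, 7, 9, 4, 18, 5, 1]


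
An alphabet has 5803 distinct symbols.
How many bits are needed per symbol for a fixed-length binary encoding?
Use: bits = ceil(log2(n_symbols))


log2(5803) = 12.5026
Bracket: 2^12 = 4096 < 5803 <= 2^13 = 8192
So ceil(log2(5803)) = 13

bits = ceil(log2(5803)) = ceil(12.5026) = 13 bits


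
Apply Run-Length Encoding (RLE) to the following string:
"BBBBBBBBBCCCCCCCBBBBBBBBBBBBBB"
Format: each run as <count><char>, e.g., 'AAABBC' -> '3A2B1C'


Scanning runs left to right:
  i=0: run of 'B' x 9 -> '9B'
  i=9: run of 'C' x 7 -> '7C'
  i=16: run of 'B' x 14 -> '14B'

RLE = 9B7C14B


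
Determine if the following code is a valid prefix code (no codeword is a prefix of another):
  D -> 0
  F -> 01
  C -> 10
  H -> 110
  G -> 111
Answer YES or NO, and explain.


Checking each pair (does one codeword prefix another?):
  D='0' vs F='01': prefix -- VIOLATION

NO -- this is NOT a valid prefix code. D (0) is a prefix of F (01).


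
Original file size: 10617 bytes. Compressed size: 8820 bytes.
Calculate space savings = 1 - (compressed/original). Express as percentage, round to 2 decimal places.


ratio = compressed/original = 8820/10617 = 0.830743
savings = 1 - ratio = 1 - 0.830743 = 0.169257
as a percentage: 0.169257 * 100 = 16.93%

Space savings = 1 - 8820/10617 = 16.93%


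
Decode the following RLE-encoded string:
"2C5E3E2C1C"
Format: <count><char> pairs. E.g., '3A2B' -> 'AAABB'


Expanding each <count><char> pair:
  2C -> 'CC'
  5E -> 'EEEEE'
  3E -> 'EEE'
  2C -> 'CC'
  1C -> 'C'

Decoded = CCEEEEEEEECCC


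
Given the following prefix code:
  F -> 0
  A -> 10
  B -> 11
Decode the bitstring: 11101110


Decoding step by step:
Bits 11 -> B
Bits 10 -> A
Bits 11 -> B
Bits 10 -> A


Decoded message: BABA


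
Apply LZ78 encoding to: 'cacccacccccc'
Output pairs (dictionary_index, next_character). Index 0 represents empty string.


LZ78 encoding steps:
Dictionary: {0: ''}
Step 1: w='' (idx 0), next='c' -> output (0, 'c'), add 'c' as idx 1
Step 2: w='' (idx 0), next='a' -> output (0, 'a'), add 'a' as idx 2
Step 3: w='c' (idx 1), next='c' -> output (1, 'c'), add 'cc' as idx 3
Step 4: w='c' (idx 1), next='a' -> output (1, 'a'), add 'ca' as idx 4
Step 5: w='cc' (idx 3), next='c' -> output (3, 'c'), add 'ccc' as idx 5
Step 6: w='ccc' (idx 5), end of input -> output (5, '')


Encoded: [(0, 'c'), (0, 'a'), (1, 'c'), (1, 'a'), (3, 'c'), (5, '')]


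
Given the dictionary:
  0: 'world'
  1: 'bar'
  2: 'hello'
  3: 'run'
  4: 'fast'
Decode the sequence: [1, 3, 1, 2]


Look up each index in the dictionary:
  1 -> 'bar'
  3 -> 'run'
  1 -> 'bar'
  2 -> 'hello'

Decoded: "bar run bar hello"


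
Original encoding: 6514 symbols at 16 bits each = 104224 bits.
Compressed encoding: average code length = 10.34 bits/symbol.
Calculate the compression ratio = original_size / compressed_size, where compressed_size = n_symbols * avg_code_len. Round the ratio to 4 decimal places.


original_size = n_symbols * orig_bits = 6514 * 16 = 104224 bits
compressed_size = n_symbols * avg_code_len = 6514 * 10.34 = 67354.76 bits
ratio = original_size / compressed_size = 104224 / 67354.76 = 1.5474

Compression ratio = 1.5474


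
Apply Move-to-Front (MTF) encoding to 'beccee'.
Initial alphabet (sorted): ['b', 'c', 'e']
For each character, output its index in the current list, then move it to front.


MTF encoding:
'b': index 0 in ['b', 'c', 'e'] -> ['b', 'c', 'e']
'e': index 2 in ['b', 'c', 'e'] -> ['e', 'b', 'c']
'c': index 2 in ['e', 'b', 'c'] -> ['c', 'e', 'b']
'c': index 0 in ['c', 'e', 'b'] -> ['c', 'e', 'b']
'e': index 1 in ['c', 'e', 'b'] -> ['e', 'c', 'b']
'e': index 0 in ['e', 'c', 'b'] -> ['e', 'c', 'b']


Output: [0, 2, 2, 0, 1, 0]


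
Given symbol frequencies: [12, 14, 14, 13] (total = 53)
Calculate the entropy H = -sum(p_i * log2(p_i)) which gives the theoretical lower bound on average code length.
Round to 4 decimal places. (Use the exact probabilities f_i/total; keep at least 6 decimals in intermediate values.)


Per-symbol terms -p_i * log2(p_i) with p_i = f_i/53:
  p = 12/53 = 0.226415: log2(p) = -2.142958, -p*log2(p) = 0.485198
  p = 14/53 = 0.264151: log2(p) = -1.920566, -p*log2(p) = 0.507319
  p = 14/53 = 0.264151: log2(p) = -1.920566, -p*log2(p) = 0.507319
  p = 13/53 = 0.245283: log2(p) = -2.027481, -p*log2(p) = 0.497307
H = 0.485198 + 0.507319 + 0.507319 + 0.497307 = 1.997143

H = 1.9971 bits/symbol


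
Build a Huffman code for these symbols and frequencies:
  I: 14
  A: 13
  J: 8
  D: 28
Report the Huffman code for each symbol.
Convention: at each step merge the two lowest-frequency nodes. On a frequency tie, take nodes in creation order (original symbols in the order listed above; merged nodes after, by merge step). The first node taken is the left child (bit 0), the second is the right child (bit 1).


Huffman tree construction:
Step 1: Merge J(8) + A(13) = 21
Step 2: Merge I(14) + (J+A)(21) = 35
Step 3: Merge D(28) + (I+(J+A))(35) = 63
Read each symbol's code off the tree from the root (left child = 0, right child = 1).

Codes:
  I: 10 (length 2)
  A: 111 (length 3)
  J: 110 (length 3)
  D: 0 (length 1)
Average code length: 119/63 = 1.8889 bits/symbol


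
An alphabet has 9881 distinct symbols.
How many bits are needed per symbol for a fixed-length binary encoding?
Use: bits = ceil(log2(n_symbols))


log2(9881) = 13.2704
Bracket: 2^13 = 8192 < 9881 <= 2^14 = 16384
So ceil(log2(9881)) = 14

bits = ceil(log2(9881)) = ceil(13.2704) = 14 bits


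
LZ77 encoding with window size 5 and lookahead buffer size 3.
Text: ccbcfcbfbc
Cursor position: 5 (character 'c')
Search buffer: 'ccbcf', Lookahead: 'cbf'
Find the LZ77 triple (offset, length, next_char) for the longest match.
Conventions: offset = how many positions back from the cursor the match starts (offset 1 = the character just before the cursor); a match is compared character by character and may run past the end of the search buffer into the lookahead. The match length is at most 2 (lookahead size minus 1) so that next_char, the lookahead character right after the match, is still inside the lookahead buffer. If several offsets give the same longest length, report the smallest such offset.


Try each offset into the search buffer:
  offset=1 (pos 4, char 'f'): match length 0
  offset=2 (pos 3, char 'c'): match length 1
  offset=3 (pos 2, char 'b'): match length 0
  offset=4 (pos 1, char 'c'): match length 2
  offset=5 (pos 0, char 'c'): match length 1
Longest match has length 2 at offset 4.
next_char = character at position 5 + 2 = 7 -> 'f'

Best match: offset=4, length=2 (matching 'cb' starting at position 1)
LZ77 triple: (4, 2, 'f')


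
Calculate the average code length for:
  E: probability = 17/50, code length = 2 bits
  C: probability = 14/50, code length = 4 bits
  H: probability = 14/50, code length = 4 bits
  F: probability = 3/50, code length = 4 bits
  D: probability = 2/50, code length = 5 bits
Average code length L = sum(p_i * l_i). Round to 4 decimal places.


Weighted contributions p_i * l_i:
  E: (17/50) * 2 = 34/50
  C: (14/50) * 4 = 56/50
  H: (14/50) * 4 = 56/50
  F: (3/50) * 4 = 12/50
  D: (2/50) * 5 = 10/50
Sum = (34 + 56 + 56 + 12 + 10)/50 = 168/50

L = 168/50 = 3.3600 bits/symbol


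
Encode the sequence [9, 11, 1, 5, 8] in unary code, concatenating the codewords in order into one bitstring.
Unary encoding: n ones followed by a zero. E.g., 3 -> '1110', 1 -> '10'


Encode each number as n ones followed by a terminating 0:
  9 -> 1111111110 (10 bits)
  11 -> 111111111110 (12 bits)
  1 -> 10 (2 bits)
  5 -> 111110 (6 bits)
  8 -> 111111110 (9 bits)
Total length = 10 + 12 + 2 + 6 + 9 = 39 bits.

Unary([9, 11, 1, 5, 8]) = 111111111011111111111010111110111111110 (39 bits)


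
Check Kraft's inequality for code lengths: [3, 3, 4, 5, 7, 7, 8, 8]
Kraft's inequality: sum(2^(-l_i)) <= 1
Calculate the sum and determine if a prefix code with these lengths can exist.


Sum = 2^(-3) + 2^(-3) + 2^(-4) + 2^(-5) + 2^(-7) + 2^(-7) + 2^(-8) + 2^(-8)
    = 0.125 + 0.125 + 0.0625 + 0.03125 + 0.0078125 + 0.0078125 + 0.00390625 + 0.00390625
    = 94/256 = 0.3671875
Since 0.3671875 <= 1, Kraft's inequality IS satisfied.
A prefix code with these lengths CAN exist.

Kraft sum = 0.3671875. Satisfied.


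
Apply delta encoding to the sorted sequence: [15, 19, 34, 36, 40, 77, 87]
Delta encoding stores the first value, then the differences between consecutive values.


First value: 15
Deltas:
  19 - 15 = 4
  34 - 19 = 15
  36 - 34 = 2
  40 - 36 = 4
  77 - 40 = 37
  87 - 77 = 10


Delta encoded: [15, 4, 15, 2, 4, 37, 10]


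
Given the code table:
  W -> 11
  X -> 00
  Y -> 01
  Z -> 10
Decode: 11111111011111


Decoding:
11 -> W
11 -> W
11 -> W
11 -> W
01 -> Y
11 -> W
11 -> W


Result: WWWWYWW


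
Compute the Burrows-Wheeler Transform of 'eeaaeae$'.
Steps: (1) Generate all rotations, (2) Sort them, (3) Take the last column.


Rotations (sorted):
  0: $eeaaeae -> last char: e
  1: aaeae$ee -> last char: e
  2: ae$eeaae -> last char: e
  3: aeae$eea -> last char: a
  4: e$eeaaea -> last char: a
  5: eaaeae$e -> last char: e
  6: eae$eeaa -> last char: a
  7: eeaaeae$ -> last char: $


BWT = eeeaaea$


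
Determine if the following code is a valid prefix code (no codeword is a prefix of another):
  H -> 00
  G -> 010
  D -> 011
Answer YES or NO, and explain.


Checking each pair (does one codeword prefix another?):
  H='00' vs G='010': no prefix
  H='00' vs D='011': no prefix
  G='010' vs H='00': no prefix
  G='010' vs D='011': no prefix
  D='011' vs H='00': no prefix
  D='011' vs G='010': no prefix
No violation found over all pairs.

YES -- this is a valid prefix code. No codeword is a prefix of any other codeword.


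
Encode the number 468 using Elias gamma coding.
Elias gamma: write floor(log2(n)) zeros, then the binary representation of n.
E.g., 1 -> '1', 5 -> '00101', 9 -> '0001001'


num_bits = floor(log2(468)) + 1 = 9
leading_zeros = num_bits - 1 = 8
binary(468) = 111010100

Elias gamma(468) = '00000000' + '111010100' = 00000000111010100 (17 bits)


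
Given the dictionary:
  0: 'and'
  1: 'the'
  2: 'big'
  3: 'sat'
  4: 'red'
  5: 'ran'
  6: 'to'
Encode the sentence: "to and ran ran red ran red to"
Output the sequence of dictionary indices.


Look up each word in the dictionary:
  'to' -> 6
  'and' -> 0
  'ran' -> 5
  'ran' -> 5
  'red' -> 4
  'ran' -> 5
  'red' -> 4
  'to' -> 6

Encoded: [6, 0, 5, 5, 4, 5, 4, 6]


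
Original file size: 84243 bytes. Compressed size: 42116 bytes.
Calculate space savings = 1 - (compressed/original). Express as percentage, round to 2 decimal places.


ratio = compressed/original = 42116/84243 = 0.499935
savings = 1 - ratio = 1 - 0.499935 = 0.500065
as a percentage: 0.500065 * 100 = 50.01%

Space savings = 1 - 42116/84243 = 50.01%


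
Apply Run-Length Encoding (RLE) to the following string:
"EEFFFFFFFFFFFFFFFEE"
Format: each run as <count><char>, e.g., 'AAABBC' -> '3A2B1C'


Scanning runs left to right:
  i=0: run of 'E' x 2 -> '2E'
  i=2: run of 'F' x 15 -> '15F'
  i=17: run of 'E' x 2 -> '2E'

RLE = 2E15F2E


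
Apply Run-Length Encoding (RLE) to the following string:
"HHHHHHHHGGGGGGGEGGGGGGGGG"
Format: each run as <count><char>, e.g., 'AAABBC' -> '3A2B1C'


Scanning runs left to right:
  i=0: run of 'H' x 8 -> '8H'
  i=8: run of 'G' x 7 -> '7G'
  i=15: run of 'E' x 1 -> '1E'
  i=16: run of 'G' x 9 -> '9G'

RLE = 8H7G1E9G


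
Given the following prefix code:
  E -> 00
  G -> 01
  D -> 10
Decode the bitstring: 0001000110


Decoding step by step:
Bits 00 -> E
Bits 01 -> G
Bits 00 -> E
Bits 01 -> G
Bits 10 -> D


Decoded message: EGEGD


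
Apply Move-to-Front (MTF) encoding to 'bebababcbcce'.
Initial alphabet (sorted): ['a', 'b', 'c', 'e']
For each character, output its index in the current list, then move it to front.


MTF encoding:
'b': index 1 in ['a', 'b', 'c', 'e'] -> ['b', 'a', 'c', 'e']
'e': index 3 in ['b', 'a', 'c', 'e'] -> ['e', 'b', 'a', 'c']
'b': index 1 in ['e', 'b', 'a', 'c'] -> ['b', 'e', 'a', 'c']
'a': index 2 in ['b', 'e', 'a', 'c'] -> ['a', 'b', 'e', 'c']
'b': index 1 in ['a', 'b', 'e', 'c'] -> ['b', 'a', 'e', 'c']
'a': index 1 in ['b', 'a', 'e', 'c'] -> ['a', 'b', 'e', 'c']
'b': index 1 in ['a', 'b', 'e', 'c'] -> ['b', 'a', 'e', 'c']
'c': index 3 in ['b', 'a', 'e', 'c'] -> ['c', 'b', 'a', 'e']
'b': index 1 in ['c', 'b', 'a', 'e'] -> ['b', 'c', 'a', 'e']
'c': index 1 in ['b', 'c', 'a', 'e'] -> ['c', 'b', 'a', 'e']
'c': index 0 in ['c', 'b', 'a', 'e'] -> ['c', 'b', 'a', 'e']
'e': index 3 in ['c', 'b', 'a', 'e'] -> ['e', 'c', 'b', 'a']


Output: [1, 3, 1, 2, 1, 1, 1, 3, 1, 1, 0, 3]


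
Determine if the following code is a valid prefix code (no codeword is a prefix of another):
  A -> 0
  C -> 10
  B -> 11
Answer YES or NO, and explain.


Checking each pair (does one codeword prefix another?):
  A='0' vs C='10': no prefix
  A='0' vs B='11': no prefix
  C='10' vs A='0': no prefix
  C='10' vs B='11': no prefix
  B='11' vs A='0': no prefix
  B='11' vs C='10': no prefix
No violation found over all pairs.

YES -- this is a valid prefix code. No codeword is a prefix of any other codeword.


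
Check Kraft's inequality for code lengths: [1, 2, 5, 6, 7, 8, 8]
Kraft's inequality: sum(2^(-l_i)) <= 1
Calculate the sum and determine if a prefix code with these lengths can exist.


Sum = 2^(-1) + 2^(-2) + 2^(-5) + 2^(-6) + 2^(-7) + 2^(-8) + 2^(-8)
    = 0.5 + 0.25 + 0.03125 + 0.015625 + 0.0078125 + 0.00390625 + 0.00390625
    = 208/256 = 0.8125
Since 0.8125 <= 1, Kraft's inequality IS satisfied.
A prefix code with these lengths CAN exist.

Kraft sum = 0.8125. Satisfied.


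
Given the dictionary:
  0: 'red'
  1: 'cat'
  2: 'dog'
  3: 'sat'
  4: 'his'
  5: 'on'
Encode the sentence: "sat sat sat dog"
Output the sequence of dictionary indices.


Look up each word in the dictionary:
  'sat' -> 3
  'sat' -> 3
  'sat' -> 3
  'dog' -> 2

Encoded: [3, 3, 3, 2]


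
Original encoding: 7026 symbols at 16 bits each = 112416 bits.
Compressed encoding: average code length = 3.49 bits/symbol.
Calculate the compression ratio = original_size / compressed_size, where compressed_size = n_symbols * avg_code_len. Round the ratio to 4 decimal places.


original_size = n_symbols * orig_bits = 7026 * 16 = 112416 bits
compressed_size = n_symbols * avg_code_len = 7026 * 3.49 = 24520.74 bits
ratio = original_size / compressed_size = 112416 / 24520.74 = 4.5845

Compression ratio = 4.5845


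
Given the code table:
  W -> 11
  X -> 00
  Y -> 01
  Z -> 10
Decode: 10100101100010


Decoding:
10 -> Z
10 -> Z
01 -> Y
01 -> Y
10 -> Z
00 -> X
10 -> Z


Result: ZZYYZXZ


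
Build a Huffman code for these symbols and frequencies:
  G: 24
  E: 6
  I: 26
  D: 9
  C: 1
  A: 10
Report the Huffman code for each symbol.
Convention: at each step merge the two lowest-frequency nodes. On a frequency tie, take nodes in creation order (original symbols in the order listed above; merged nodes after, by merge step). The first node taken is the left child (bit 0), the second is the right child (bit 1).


Huffman tree construction:
Step 1: Merge C(1) + E(6) = 7
Step 2: Merge (C+E)(7) + D(9) = 16
Step 3: Merge A(10) + ((C+E)+D)(16) = 26
Step 4: Merge G(24) + I(26) = 50
Step 5: Merge (A+((C+E)+D))(26) + (G+I)(50) = 76
Read each symbol's code off the tree from the root (left child = 0, right child = 1).

Codes:
  G: 10 (length 2)
  E: 0101 (length 4)
  I: 11 (length 2)
  D: 011 (length 3)
  C: 0100 (length 4)
  A: 00 (length 2)
Average code length: 175/76 = 2.3026 bits/symbol


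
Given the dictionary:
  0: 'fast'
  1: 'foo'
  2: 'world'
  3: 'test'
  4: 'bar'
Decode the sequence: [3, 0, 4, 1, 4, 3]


Look up each index in the dictionary:
  3 -> 'test'
  0 -> 'fast'
  4 -> 'bar'
  1 -> 'foo'
  4 -> 'bar'
  3 -> 'test'

Decoded: "test fast bar foo bar test"


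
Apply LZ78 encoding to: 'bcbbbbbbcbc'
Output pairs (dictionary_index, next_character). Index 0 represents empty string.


LZ78 encoding steps:
Dictionary: {0: ''}
Step 1: w='' (idx 0), next='b' -> output (0, 'b'), add 'b' as idx 1
Step 2: w='' (idx 0), next='c' -> output (0, 'c'), add 'c' as idx 2
Step 3: w='b' (idx 1), next='b' -> output (1, 'b'), add 'bb' as idx 3
Step 4: w='bb' (idx 3), next='b' -> output (3, 'b'), add 'bbb' as idx 4
Step 5: w='b' (idx 1), next='c' -> output (1, 'c'), add 'bc' as idx 5
Step 6: w='bc' (idx 5), end of input -> output (5, '')


Encoded: [(0, 'b'), (0, 'c'), (1, 'b'), (3, 'b'), (1, 'c'), (5, '')]


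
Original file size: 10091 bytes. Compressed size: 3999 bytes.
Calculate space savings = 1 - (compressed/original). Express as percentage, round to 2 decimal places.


ratio = compressed/original = 3999/10091 = 0.396294
savings = 1 - ratio = 1 - 0.396294 = 0.603706
as a percentage: 0.603706 * 100 = 60.37%

Space savings = 1 - 3999/10091 = 60.37%


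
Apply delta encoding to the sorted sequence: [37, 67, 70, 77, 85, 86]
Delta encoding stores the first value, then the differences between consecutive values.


First value: 37
Deltas:
  67 - 37 = 30
  70 - 67 = 3
  77 - 70 = 7
  85 - 77 = 8
  86 - 85 = 1


Delta encoded: [37, 30, 3, 7, 8, 1]


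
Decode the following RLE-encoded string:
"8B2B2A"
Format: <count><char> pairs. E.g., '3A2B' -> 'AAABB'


Expanding each <count><char> pair:
  8B -> 'BBBBBBBB'
  2B -> 'BB'
  2A -> 'AA'

Decoded = BBBBBBBBBBAA


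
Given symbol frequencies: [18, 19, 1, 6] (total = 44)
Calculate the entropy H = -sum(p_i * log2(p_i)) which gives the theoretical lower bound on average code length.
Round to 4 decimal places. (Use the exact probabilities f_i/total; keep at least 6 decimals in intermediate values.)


Per-symbol terms -p_i * log2(p_i) with p_i = f_i/44:
  p = 18/44 = 0.409091: log2(p) = -1.289507, -p*log2(p) = 0.527525
  p = 19/44 = 0.431818: log2(p) = -1.211504, -p*log2(p) = 0.523149
  p = 1/44 = 0.022727: log2(p) = -5.459432, -p*log2(p) = 0.124078
  p = 6/44 = 0.136364: log2(p) = -2.874469, -p*log2(p) = 0.391973
H = 0.527525 + 0.523149 + 0.124078 + 0.391973 = 1.566725

H = 1.5667 bits/symbol


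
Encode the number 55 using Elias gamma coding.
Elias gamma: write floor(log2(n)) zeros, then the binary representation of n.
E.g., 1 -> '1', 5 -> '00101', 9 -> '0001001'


num_bits = floor(log2(55)) + 1 = 6
leading_zeros = num_bits - 1 = 5
binary(55) = 110111

Elias gamma(55) = '00000' + '110111' = 00000110111 (11 bits)


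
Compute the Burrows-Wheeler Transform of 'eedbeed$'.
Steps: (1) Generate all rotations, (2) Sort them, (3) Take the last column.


Rotations (sorted):
  0: $eedbeed -> last char: d
  1: beed$eed -> last char: d
  2: d$eedbee -> last char: e
  3: dbeed$ee -> last char: e
  4: ed$eedbe -> last char: e
  5: edbeed$e -> last char: e
  6: eed$eedb -> last char: b
  7: eedbeed$ -> last char: $


BWT = ddeeeeb$


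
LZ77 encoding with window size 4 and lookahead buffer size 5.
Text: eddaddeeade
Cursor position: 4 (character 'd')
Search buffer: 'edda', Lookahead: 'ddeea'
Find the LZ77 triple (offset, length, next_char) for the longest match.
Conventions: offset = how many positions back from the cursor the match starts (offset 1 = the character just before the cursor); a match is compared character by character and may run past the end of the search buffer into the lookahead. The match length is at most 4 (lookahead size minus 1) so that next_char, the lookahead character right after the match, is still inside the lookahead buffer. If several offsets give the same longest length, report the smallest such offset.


Try each offset into the search buffer:
  offset=1 (pos 3, char 'a'): match length 0
  offset=2 (pos 2, char 'd'): match length 1
  offset=3 (pos 1, char 'd'): match length 2
  offset=4 (pos 0, char 'e'): match length 0
Longest match has length 2 at offset 3.
next_char = character at position 4 + 2 = 6 -> 'e'

Best match: offset=3, length=2 (matching 'dd' starting at position 1)
LZ77 triple: (3, 2, 'e')


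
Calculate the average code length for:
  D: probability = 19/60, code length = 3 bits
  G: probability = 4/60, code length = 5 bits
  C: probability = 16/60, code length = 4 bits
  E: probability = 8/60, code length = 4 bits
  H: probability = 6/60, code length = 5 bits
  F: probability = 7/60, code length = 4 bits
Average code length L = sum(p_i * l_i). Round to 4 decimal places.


Weighted contributions p_i * l_i:
  D: (19/60) * 3 = 57/60
  G: (4/60) * 5 = 20/60
  C: (16/60) * 4 = 64/60
  E: (8/60) * 4 = 32/60
  H: (6/60) * 5 = 30/60
  F: (7/60) * 4 = 28/60
Sum = (57 + 20 + 64 + 32 + 30 + 28)/60 = 231/60

L = 231/60 = 3.8500 bits/symbol


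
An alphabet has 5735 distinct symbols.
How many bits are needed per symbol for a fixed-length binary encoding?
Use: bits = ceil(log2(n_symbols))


log2(5735) = 12.4856
Bracket: 2^12 = 4096 < 5735 <= 2^13 = 8192
So ceil(log2(5735)) = 13

bits = ceil(log2(5735)) = ceil(12.4856) = 13 bits


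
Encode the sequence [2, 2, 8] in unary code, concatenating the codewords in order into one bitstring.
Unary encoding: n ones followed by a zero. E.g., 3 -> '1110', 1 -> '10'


Encode each number as n ones followed by a terminating 0:
  2 -> 110 (3 bits)
  2 -> 110 (3 bits)
  8 -> 111111110 (9 bits)
Total length = 3 + 3 + 9 = 15 bits.

Unary([2, 2, 8]) = 110110111111110 (15 bits)


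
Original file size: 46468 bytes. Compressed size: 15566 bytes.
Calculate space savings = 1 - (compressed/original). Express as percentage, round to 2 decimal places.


ratio = compressed/original = 15566/46468 = 0.334983
savings = 1 - ratio = 1 - 0.334983 = 0.665017
as a percentage: 0.665017 * 100 = 66.5%

Space savings = 1 - 15566/46468 = 66.5%


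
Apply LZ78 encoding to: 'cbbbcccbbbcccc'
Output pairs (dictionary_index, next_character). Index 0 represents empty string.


LZ78 encoding steps:
Dictionary: {0: ''}
Step 1: w='' (idx 0), next='c' -> output (0, 'c'), add 'c' as idx 1
Step 2: w='' (idx 0), next='b' -> output (0, 'b'), add 'b' as idx 2
Step 3: w='b' (idx 2), next='b' -> output (2, 'b'), add 'bb' as idx 3
Step 4: w='c' (idx 1), next='c' -> output (1, 'c'), add 'cc' as idx 4
Step 5: w='c' (idx 1), next='b' -> output (1, 'b'), add 'cb' as idx 5
Step 6: w='bb' (idx 3), next='c' -> output (3, 'c'), add 'bbc' as idx 6
Step 7: w='cc' (idx 4), next='c' -> output (4, 'c'), add 'ccc' as idx 7


Encoded: [(0, 'c'), (0, 'b'), (2, 'b'), (1, 'c'), (1, 'b'), (3, 'c'), (4, 'c')]


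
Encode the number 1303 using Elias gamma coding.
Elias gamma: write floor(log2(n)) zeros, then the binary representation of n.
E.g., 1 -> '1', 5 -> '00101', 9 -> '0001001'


num_bits = floor(log2(1303)) + 1 = 11
leading_zeros = num_bits - 1 = 10
binary(1303) = 10100010111

Elias gamma(1303) = '0000000000' + '10100010111' = 000000000010100010111 (21 bits)
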